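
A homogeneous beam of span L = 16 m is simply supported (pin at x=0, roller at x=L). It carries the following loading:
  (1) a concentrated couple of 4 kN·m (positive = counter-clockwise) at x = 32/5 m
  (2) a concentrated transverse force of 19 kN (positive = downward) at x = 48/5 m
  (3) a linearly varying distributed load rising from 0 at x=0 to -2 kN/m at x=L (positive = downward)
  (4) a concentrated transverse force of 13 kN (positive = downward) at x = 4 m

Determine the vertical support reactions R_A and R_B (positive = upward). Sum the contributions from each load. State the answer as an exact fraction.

R_A = 184/15 kN, R_B = 56/15 kN

Load 1 — applied couple M₀=4 kN·m at a=32/5 m (b=L-a=48/5):
  R_A = M₀/L = 4/16 = 1/4 kN
  R_B = -M₀/L = -4/16 = -1/4 kN
Load 2 — point force P=19 kN at a=48/5 m (b=L-a=32/5):
  R_A = Pb/L = 19·(32/5)/16 = 38/5 kN
  R_B = Pa/L = 19·(48/5)/16 = 57/5 kN
Load 3 — triangular load w₀=-2 kN/m (0→w₀ over full span):
  R_A = w₀L/6 = (-2)·16/6 = -16/3 kN
  R_B = w₀L/3 = (-2)·16/3 = -32/3 kN
Load 4 — point force P=13 kN at a=4 m (b=L-a=12):
  R_A = Pb/L = 13·12/16 = 39/4 kN
  R_B = Pa/L = 13·4/16 = 13/4 kN
Superposition: R_A = 184/15 kN, R_B = 56/15 kN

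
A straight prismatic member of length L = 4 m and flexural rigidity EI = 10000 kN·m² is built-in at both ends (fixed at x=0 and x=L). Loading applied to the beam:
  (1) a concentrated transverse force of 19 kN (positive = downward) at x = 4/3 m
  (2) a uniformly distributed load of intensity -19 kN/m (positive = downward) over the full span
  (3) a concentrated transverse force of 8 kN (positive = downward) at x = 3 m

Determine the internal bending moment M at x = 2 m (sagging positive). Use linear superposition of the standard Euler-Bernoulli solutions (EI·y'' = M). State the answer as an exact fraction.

M(2) = -67/9 kN·m

Load 1 — point force P=19 kN at a=4/3 m (b=L-a=8/3):
  M_1 = Pa²(a+3b)(L-x)/L³ - Pa²b/L²  [x>a] = 19·(4/3)²·((4/3)+3·(8/3))·(4-2)/4³ - 19·(4/3)²·(8/3)/4² = 38/9 kN·m
Load 2 — uniform load w=-19 kN/m over full span:
  M_2 = wLx/2 - wL²/12 - wx²/2 = (-19)·4·2/2 - (-19)·4²/12 - (-19)·2²/2 = -38/3 kN·m
Load 3 — point force P=8 kN at a=3 m (b=L-a=1):
  M_3 = Pb²(3a+b)x/L³ - Pab²/L²  [x≤a] = 8·1²·(3·3+1)·2/4³ - 8·3·1²/4² = 1 kN·m
Superposition: M = Σ M_i = -67/9 kN·m ≈ -7.444444 kN·m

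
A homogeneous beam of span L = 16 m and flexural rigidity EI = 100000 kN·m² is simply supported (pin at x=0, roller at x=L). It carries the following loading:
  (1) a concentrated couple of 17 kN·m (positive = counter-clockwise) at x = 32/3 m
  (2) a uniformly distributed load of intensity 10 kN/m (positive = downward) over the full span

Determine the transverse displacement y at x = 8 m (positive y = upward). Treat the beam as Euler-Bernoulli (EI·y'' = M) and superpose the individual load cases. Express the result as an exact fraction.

Load 1 — applied couple M₀=17 kN·m at a=32/3 m (b=L-a=16/3):
  y_1 = (M₀x³/(6L)+C₁x)/EI  [x≤a] with C₁=M₀(3b²-L²)/(6L)=-272/9 = (17·8³/(6·16)+(-272/9)·8)/100000 = -17/11250 m
Load 2 — uniform load w=10 kN/m over full span:
  y_2 = -wx(L³-2Lx²+x³)/(24EI) = -10·8·(16³-2·16·8²+8³)/(24·100000) = -32/375 m
Superposition: y = Σ y_i = -977/11250 m ≈ -0.086844 m

y(8) = -977/11250 m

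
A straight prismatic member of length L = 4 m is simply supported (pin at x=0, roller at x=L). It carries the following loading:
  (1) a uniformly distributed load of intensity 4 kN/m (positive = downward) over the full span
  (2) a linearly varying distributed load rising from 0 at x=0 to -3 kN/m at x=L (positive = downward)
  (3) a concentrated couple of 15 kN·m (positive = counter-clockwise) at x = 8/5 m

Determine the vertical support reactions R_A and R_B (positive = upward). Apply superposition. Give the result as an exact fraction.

Load 1 — uniform load w=4 kN/m over full span:
  R_A = wL/2 = 4·4/2 = 8 kN
  R_B = wL/2 = 4·4/2 = 8 kN
Load 2 — triangular load w₀=-3 kN/m (0→w₀ over full span):
  R_A = w₀L/6 = (-3)·4/6 = -2 kN
  R_B = w₀L/3 = (-3)·4/3 = -4 kN
Load 3 — applied couple M₀=15 kN·m at a=8/5 m (b=L-a=12/5):
  R_A = M₀/L = 15/4 kN
  R_B = -M₀/L = -15/4 kN
Superposition: R_A = 39/4 kN, R_B = 1/4 kN

R_A = 39/4 kN, R_B = 1/4 kN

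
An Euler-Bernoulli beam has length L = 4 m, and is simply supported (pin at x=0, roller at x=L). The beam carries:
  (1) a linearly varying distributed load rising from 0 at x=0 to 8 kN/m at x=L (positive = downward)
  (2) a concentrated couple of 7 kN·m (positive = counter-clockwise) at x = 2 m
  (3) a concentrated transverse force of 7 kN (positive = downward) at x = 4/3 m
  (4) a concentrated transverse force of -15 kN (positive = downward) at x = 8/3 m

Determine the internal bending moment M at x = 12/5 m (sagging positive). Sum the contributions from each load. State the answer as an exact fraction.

Load 1 — triangular load w₀=8 kN/m (0→w₀ over full span):
  M_1 = w₀Lx/6 - w₀x³/(6L) = 8·4·(12/5)/6 - 8·(12/5)³/(6·4) = 1024/125 kN·m
Load 2 — applied couple M₀=7 kN·m at a=2 m (b=L-a=2):
  M_2 = M₀x/L - M₀  [x>a] = 7·(12/5)/4 - 7 = -14/5 kN·m
Load 3 — point force P=7 kN at a=4/3 m (b=L-a=8/3):
  M_3 = Pa(L-x)/L  [x>a] = 7·(4/3)·(4-(12/5))/4 = 56/15 kN·m
Load 4 — point force P=-15 kN at a=8/3 m (b=L-a=4/3):
  M_4 = Pbx/L  [x≤a] = (-15)·(4/3)·(12/5)/4 = -12 kN·m
Superposition: M = Σ M_i = -1078/375 kN·m ≈ -2.874667 kN·m

M(12/5) = -1078/375 kN·m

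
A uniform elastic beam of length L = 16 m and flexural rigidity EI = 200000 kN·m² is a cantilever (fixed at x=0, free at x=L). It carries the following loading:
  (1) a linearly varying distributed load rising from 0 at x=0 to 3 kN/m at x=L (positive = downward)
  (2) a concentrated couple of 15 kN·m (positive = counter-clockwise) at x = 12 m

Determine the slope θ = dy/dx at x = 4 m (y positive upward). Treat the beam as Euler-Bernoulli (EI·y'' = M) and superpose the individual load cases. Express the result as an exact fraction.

θ(4) = -387/100000 rad

Load 1 — triangular load w₀=3 kN/m (0→w₀ over full span):
  θ_1 = (w₀Lx²/4-w₀L²x/3-w₀x⁴/(24L))/EI = (3·16·4²/4-3·16²·4/3-3·4⁴/(24·16))/200000 = -417/100000 rad
Load 2 — applied couple M₀=15 kN·m at a=12 m (b=L-a=4):
  θ_2 = M₀x/EI  [x≤a] = 15·4/200000 = 3/10000 rad
Superposition: θ = Σ θ_i = -387/100000 rad ≈ -0.003870 rad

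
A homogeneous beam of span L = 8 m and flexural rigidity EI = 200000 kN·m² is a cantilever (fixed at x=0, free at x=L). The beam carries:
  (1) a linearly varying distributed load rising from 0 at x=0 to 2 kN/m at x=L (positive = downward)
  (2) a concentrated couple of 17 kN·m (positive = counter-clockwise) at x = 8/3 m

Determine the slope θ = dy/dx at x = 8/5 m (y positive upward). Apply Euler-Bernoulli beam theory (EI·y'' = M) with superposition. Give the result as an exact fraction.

Load 1 — triangular load w₀=2 kN/m (0→w₀ over full span):
  θ_1 = (w₀Lx²/4-w₀L²x/3-w₀x⁴/(24L))/EI = (2·8·(8/5)²/4-2·8²·(8/5)/3-2·(8/5)⁴/(24·8))/200000 = -1702/5859375 rad
Load 2 — applied couple M₀=17 kN·m at a=8/3 m (b=L-a=16/3):
  θ_2 = M₀x/EI  [x≤a] = 17·(8/5)/200000 = 17/125000 rad
Superposition: θ = Σ θ_i = -7241/46875000 rad ≈ -0.000154 rad

θ(8/5) = -7241/46875000 rad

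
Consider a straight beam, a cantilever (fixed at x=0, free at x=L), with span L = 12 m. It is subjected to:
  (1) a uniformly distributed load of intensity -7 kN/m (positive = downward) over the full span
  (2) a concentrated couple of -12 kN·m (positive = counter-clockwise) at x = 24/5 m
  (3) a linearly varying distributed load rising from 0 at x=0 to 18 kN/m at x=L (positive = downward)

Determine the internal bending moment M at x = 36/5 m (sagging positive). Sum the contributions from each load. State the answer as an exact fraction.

Load 1 — uniform load w=-7 kN/m over full span:
  M_1 = -w(L-x)²/2 = -(-7)·(12-(36/5))²/2 = 2016/25 kN·m
Load 2 — applied couple M₀=-12 kN·m at a=24/5 m (b=L-a=36/5):
  M_2 = 0  [x>a] = 0 kN·m
Load 3 — triangular load w₀=18 kN/m (0→w₀ over full span):
  M_3 = w₀Lx/2 - w₀L²/3 - w₀x³/(6L) = 18·12·(36/5)/2 - 18·12²/3 - 18·(36/5)³/(6·12) = -22464/125 kN·m
Superposition: M = Σ M_i = -12384/125 kN·m ≈ -99.072000 kN·m

M(36/5) = -12384/125 kN·m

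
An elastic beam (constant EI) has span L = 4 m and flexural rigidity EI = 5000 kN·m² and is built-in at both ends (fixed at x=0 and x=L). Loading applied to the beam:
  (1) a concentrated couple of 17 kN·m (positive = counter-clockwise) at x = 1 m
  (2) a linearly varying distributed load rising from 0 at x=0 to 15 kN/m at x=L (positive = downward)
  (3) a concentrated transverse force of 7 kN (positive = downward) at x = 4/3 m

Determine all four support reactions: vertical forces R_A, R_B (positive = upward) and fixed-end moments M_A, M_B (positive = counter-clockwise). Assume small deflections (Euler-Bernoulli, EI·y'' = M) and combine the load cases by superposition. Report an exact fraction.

Load 1 — applied couple M₀=17 kN·m at a=1 m (b=L-a=3):
  R_A = 6M₀ab/L³ = 6·17·1·3/4³ = 153/32 kN
  M_A = M₀b(2a-b)/L² = 17·3·(2·1-3)/4² = -51/16 kN·m
  R_B = -6M₀ab/L³ = -6·17·1·3/4³ = -153/32 kN
  M_B = M₀a(2b-a)/L² = 17·1·(2·3-1)/4² = 85/16 kN·m
Load 2 — triangular load w₀=15 kN/m (0→w₀ over full span):
  R_A = 3w₀L/20 = 3·15·4/20 = 9 kN
  M_A = w₀L²/30 = 15·4²/30 = 8 kN·m
  R_B = 7w₀L/20 = 7·15·4/20 = 21 kN
  M_B = -w₀L²/20 = -15·4²/20 = -12 kN·m
Load 3 — point force P=7 kN at a=4/3 m (b=L-a=8/3):
  R_A = Pb²(3a+b)/L³ = 7·(8/3)²·(3·(4/3)+(8/3))/4³ = 140/27 kN
  M_A = Pab²/L² = 7·(4/3)·(8/3)²/4² = 112/27 kN·m
  R_B = Pa²(a+3b)/L³ = 7·(4/3)²·((4/3)+3·(8/3))/4³ = 49/27 kN
  M_B = -Pa²b/L² = -7·(4/3)²·(8/3)/4² = -56/27 kN·m
Superposition: R_A = 16387/864 kN, M_A = 3871/432 kN·m, R_B = 15581/864 kN, M_B = -3785/432 kN·m

R_A = 16387/864 kN, M_A = 3871/432 kN·m, R_B = 15581/864 kN, M_B = -3785/432 kN·m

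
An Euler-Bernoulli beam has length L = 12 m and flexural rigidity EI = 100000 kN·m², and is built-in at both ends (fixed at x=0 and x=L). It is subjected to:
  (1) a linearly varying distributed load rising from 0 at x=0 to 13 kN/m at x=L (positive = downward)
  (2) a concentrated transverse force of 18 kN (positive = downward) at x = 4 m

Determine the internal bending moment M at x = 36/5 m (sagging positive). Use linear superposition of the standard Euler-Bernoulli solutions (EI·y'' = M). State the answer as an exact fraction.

Load 1 — triangular load w₀=13 kN/m (0→w₀ over full span):
  M_1 = 3w₀Lx/20 - w₀L²/30 - w₀x³/(6L) = 3·13·12·(36/5)/20 - 13·12²/30 - 13·(36/5)³/(6·12) = 4836/125 kN·m
Load 2 — point force P=18 kN at a=4 m (b=L-a=8):
  M_2 = Pa²(a+3b)(L-x)/L³ - Pa²b/L²  [x>a] = 18·4²·(4+3·8)·(12-(36/5))/12³ - 18·4²·8/12² = 32/5 kN·m
Superposition: M = Σ M_i = 5636/125 kN·m ≈ 45.088000 kN·m

M(36/5) = 5636/125 kN·m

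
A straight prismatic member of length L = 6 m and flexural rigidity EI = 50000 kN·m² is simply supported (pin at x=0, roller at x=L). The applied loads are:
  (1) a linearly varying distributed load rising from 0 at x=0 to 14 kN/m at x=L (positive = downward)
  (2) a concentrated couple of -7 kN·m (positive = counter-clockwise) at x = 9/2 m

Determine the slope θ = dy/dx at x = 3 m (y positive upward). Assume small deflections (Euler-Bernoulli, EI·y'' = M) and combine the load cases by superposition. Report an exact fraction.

Load 1 — triangular load w₀=14 kN/m (0→w₀ over full span):
  θ_1 = -w₀(7L⁴-30L²x²+15x⁴)/(360LEI) = -14·(7·6⁴-30·6²·3²+15·3⁴)/(360·6·50000) = -147/2000000 rad
Load 2 — applied couple M₀=-7 kN·m at a=9/2 m (b=L-a=3/2):
  θ_2 = (M₀x²/(2L)+C₁)/EI  [x≤a] with C₁=M₀(3b²-L²)/(6L)=91/16 = ((-7)·3²/(2·6)+(91/16))/50000 = 7/800000 rad
Superposition: θ = Σ θ_i = -259/4000000 rad ≈ -0.000065 rad

θ(3) = -259/4000000 rad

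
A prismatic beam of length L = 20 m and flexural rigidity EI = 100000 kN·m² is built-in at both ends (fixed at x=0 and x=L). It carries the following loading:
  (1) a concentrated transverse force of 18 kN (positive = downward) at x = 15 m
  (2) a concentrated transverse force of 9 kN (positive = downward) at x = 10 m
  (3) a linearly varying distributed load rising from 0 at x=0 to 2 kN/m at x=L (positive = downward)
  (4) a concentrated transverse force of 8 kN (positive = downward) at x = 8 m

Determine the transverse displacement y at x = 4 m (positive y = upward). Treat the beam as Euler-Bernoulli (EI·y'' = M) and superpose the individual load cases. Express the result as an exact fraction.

y(4) = -193579/37500000 m

Load 1 — point force P=18 kN at a=15 m (b=L-a=5):
  y_1 = -Pb²x²(3aL-(3a+b)x)/(6L³EI)  [x≤a] = -18·5²·4²·(3·15·20-(3·15+5)·4)/(6·20³·100000) = -21/20000 m
Load 2 — point force P=9 kN at a=10 m (b=L-a=10):
  y_2 = -Pb²x²(3aL-(3a+b)x)/(6L³EI)  [x≤a] = -9·10²·4²·(3·10·20-(3·10+10)·4)/(6·20³·100000) = -33/25000 m
Load 3 — triangular load w₀=2 kN/m (0→w₀ over full span):
  y_3 = -w₀x²(L-x)²(x+2L)/(120LEI) = -2·4²·(20-4)²·(4+2·20)/(120·20·100000) = -352/234375 m
Load 4 — point force P=8 kN at a=8 m (b=L-a=12):
  y_4 = -Pb²x²(3aL-(3a+b)x)/(6L³EI)  [x≤a] = -8·12²·4²·(3·8·20-(3·8+12)·4)/(6·20³·100000) = -504/390625 m
Superposition: y = Σ y_i = -193579/37500000 m ≈ -0.005162 m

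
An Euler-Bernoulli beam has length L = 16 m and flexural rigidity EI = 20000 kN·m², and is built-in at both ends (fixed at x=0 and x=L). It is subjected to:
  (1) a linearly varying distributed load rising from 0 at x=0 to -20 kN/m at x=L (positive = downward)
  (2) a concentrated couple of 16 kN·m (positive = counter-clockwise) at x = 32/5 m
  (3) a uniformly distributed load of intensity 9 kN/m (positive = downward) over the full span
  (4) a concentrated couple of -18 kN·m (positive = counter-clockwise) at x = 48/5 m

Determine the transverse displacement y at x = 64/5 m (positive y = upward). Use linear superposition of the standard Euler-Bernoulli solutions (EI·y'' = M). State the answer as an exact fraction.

Load 1 — triangular load w₀=-20 kN/m (0→w₀ over full span):
  y_1 = -w₀x²(L-x)²(x+2L)/(120LEI) = -(-20)·(64/5)²·(16-(64/5))²·((64/5)+2·16)/(120·16·20000) = 229376/5859375 m
Load 2 — applied couple M₀=16 kN·m at a=32/5 m (b=L-a=48/5):
  y_2 = (R_Ax³/6 - M_Ax²/2 - M₀(x-a)²/2)/EI  [x>a] with R_A=36/25, M_A=48/25 = ((36/25)·(64/5)³/6 - (48/25)·(64/5)²/2 - 16·((64/5)-(32/5))²/2)/20000 = 1792/1953125 m
Load 3 — uniform load w=9 kN/m over full span:
  y_3 = -wx²(L-x)²/(24EI) = -9·(64/5)²·(16-(64/5))²/(24·20000) = -12288/390625 m
Load 4 — applied couple M₀=-18 kN·m at a=48/5 m (b=L-a=32/5):
  y_4 = (R_Ax³/6 - M_Ax²/2 - M₀(x-a)²/2)/EI  [x>a] with R_A=-81/50, M_A=-144/25 = ((-81/50)·(64/5)³/6 - (-144/25)·(64/5)²/2 - (-18)·((64/5)-(48/5))²/2)/20000 = -216/1953125 m
Superposition: y = Σ y_i = 49784/5859375 m ≈ 0.008496 m

y(64/5) = 49784/5859375 m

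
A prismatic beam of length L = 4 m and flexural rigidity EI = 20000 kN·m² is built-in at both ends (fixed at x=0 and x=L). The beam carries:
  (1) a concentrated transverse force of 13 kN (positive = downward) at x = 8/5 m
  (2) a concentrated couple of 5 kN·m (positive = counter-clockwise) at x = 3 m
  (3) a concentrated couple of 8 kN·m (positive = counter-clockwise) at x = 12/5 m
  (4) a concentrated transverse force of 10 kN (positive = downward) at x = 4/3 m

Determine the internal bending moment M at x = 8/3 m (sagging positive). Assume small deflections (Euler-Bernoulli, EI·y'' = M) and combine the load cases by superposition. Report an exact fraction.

M(8/3) = 147527/162000 kN·m

Load 1 — point force P=13 kN at a=8/5 m (b=L-a=12/5):
  M_1 = Pa²(a+3b)(L-x)/L³ - Pa²b/L²  [x>a] = 13·(8/5)²·((8/5)+3·(12/5))·(4-(8/3))/4³ - 13·(8/5)²·(12/5)/4² = 416/375 kN·m
Load 2 — applied couple M₀=5 kN·m at a=3 m (b=L-a=1):
  M_2 = R_Ax - M_A  [x≤a] with R_A=45/32, M_A=25/16 = (45/32)·(8/3) - (25/16) = 35/16 kN·m
Load 3 — applied couple M₀=8 kN·m at a=12/5 m (b=L-a=8/5):
  M_3 = R_Ax - M_A - M₀  [x>a] with R_A=72/25, M_A=64/25 = (72/25)·(8/3) - (64/25) - 8 = -72/25 kN·m
Load 4 — point force P=10 kN at a=4/3 m (b=L-a=8/3):
  M_4 = Pa²(a+3b)(L-x)/L³ - Pa²b/L²  [x>a] = 10·(4/3)²·((4/3)+3·(8/3))·(4-(8/3))/4³ - 10·(4/3)²·(8/3)/4² = 40/81 kN·m
Superposition: M = Σ M_i = 147527/162000 kN·m ≈ 0.910660 kN·m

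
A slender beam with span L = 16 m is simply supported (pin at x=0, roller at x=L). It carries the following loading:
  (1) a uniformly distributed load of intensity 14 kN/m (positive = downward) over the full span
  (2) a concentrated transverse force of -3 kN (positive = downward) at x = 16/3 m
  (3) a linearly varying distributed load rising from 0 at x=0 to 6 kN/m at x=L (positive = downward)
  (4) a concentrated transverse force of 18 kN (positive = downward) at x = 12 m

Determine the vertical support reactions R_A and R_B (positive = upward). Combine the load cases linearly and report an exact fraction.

Load 1 — uniform load w=14 kN/m over full span:
  R_A = wL/2 = 14·16/2 = 112 kN
  R_B = wL/2 = 14·16/2 = 112 kN
Load 2 — point force P=-3 kN at a=16/3 m (b=L-a=32/3):
  R_A = Pb/L = (-3)·(32/3)/16 = -2 kN
  R_B = Pa/L = (-3)·(16/3)/16 = -1 kN
Load 3 — triangular load w₀=6 kN/m (0→w₀ over full span):
  R_A = w₀L/6 = 6·16/6 = 16 kN
  R_B = w₀L/3 = 6·16/3 = 32 kN
Load 4 — point force P=18 kN at a=12 m (b=L-a=4):
  R_A = Pb/L = 18·4/16 = 9/2 kN
  R_B = Pa/L = 18·12/16 = 27/2 kN
Superposition: R_A = 261/2 kN, R_B = 313/2 kN

R_A = 261/2 kN, R_B = 313/2 kN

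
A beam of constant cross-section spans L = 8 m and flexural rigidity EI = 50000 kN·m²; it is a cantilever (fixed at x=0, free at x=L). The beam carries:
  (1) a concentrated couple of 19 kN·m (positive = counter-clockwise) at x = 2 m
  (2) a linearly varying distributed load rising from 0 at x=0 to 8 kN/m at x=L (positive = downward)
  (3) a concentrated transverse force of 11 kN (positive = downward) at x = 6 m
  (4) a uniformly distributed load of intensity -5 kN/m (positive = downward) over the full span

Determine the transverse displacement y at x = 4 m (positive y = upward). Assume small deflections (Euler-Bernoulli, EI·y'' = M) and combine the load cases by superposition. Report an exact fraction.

Load 1 — applied couple M₀=19 kN·m at a=2 m (b=L-a=6):
  y_1 = M₀a(2x-a)/(2EI)  [x>a] = 19·2·(2·4-2)/(2·50000) = 57/25000 m
Load 2 — triangular load w₀=8 kN/m (0→w₀ over full span):
  y_2 = (w₀Lx³/12-w₀L²x²/6-w₀x⁵/(120L))/EI = (8·8·4³/12-8·8²·4²/6-8·4⁵/(120·8))/50000 = -968/46875 m
Load 3 — point force P=11 kN at a=6 m (b=L-a=2):
  y_3 = -Px²(3a-x)/(6EI)  [x≤a] = -11·4²·(3·6-4)/(6·50000) = -77/9375 m
Load 4 — uniform load w=-5 kN/m over full span:
  y_4 = -wx²(x²-4Lx+6L²)/(24EI) = -(-5)·4²·(4²-4·8·4+6·8²)/(24·50000) = 34/1875 m
Superposition: y = Σ y_i = -3169/375000 m ≈ -0.008451 m

y(4) = -3169/375000 m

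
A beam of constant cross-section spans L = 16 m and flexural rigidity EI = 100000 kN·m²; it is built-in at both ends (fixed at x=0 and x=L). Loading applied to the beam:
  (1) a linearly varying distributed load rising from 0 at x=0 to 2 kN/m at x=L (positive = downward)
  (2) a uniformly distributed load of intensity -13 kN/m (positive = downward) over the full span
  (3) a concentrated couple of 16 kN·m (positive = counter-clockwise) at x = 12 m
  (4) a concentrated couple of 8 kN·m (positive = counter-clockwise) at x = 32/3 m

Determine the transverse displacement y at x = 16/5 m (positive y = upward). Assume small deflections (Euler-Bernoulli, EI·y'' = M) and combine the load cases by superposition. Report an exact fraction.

y(16/5) = 3593764/439453125 m

Load 1 — triangular load w₀=2 kN/m (0→w₀ over full span):
  y_1 = -w₀x²(L-x)²(x+2L)/(120LEI) = -2·(16/5)²·(16-(16/5))²·((16/5)+2·16)/(120·16·100000) = -90112/146484375 m
Load 2 — uniform load w=-13 kN/m over full span:
  y_2 = -wx²(L-x)²/(24EI) = -(-13)·(16/5)²·(16-(16/5))²/(24·100000) = 53248/5859375 m
Load 3 — applied couple M₀=16 kN·m at a=12 m (b=L-a=4):
  y_3 = (R_Ax³/6 - M_Ax²/2)/EI  [x≤a] with R_A=9/8, M_A=5 = ((9/8)·(16/5)³/6 - 5·(16/5)²/2)/100000 = -76/390625 m
Load 4 — applied couple M₀=8 kN·m at a=32/3 m (b=L-a=16/3):
  y_4 = (R_Ax³/6 - M_Ax²/2)/EI  [x≤a] with R_A=2/3, M_A=8/3 = ((2/3)·(16/5)³/6 - (8/3)·(16/5)²/2)/100000 = -352/3515625 m
Superposition: y = Σ y_i = 3593764/439453125 m ≈ 0.008178 m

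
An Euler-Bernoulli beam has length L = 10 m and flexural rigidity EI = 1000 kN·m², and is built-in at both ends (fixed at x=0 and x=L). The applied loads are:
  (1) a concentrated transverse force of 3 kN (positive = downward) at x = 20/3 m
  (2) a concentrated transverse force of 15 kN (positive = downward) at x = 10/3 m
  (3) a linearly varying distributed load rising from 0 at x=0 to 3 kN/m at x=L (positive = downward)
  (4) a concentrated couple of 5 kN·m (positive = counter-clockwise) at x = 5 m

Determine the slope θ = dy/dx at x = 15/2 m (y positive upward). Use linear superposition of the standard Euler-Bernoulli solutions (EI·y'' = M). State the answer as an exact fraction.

θ(15/2) = 953/30720 rad

Load 1 — point force P=3 kN at a=20/3 m (b=L-a=10/3):
  θ_1 = Pa²(L-x)(2bL-(3b+a)(L-x))/(2L³EI)  [x>a] = 3·(20/3)²·(10-(15/2))·(2·(10/3)·10-(3·(10/3)+(20/3))·(10-(15/2)))/(2·10³·1000) = 1/240 rad
Load 2 — point force P=15 kN at a=10/3 m (b=L-a=20/3):
  θ_2 = Pa²(L-x)(2bL-(3b+a)(L-x))/(2L³EI)  [x>a] = 15·(10/3)²·(10-(15/2))·(2·(20/3)·10-(3·(20/3)+(10/3))·(10-(15/2)))/(2·10³·1000) = 1/64 rad
Load 3 — triangular load w₀=3 kN/m (0→w₀ over full span):
  θ_3 = -w₀(2x(L-x)(L-2x)(x+2L)+x²(L-x)²)/(120LEI) = -3·(2·(15/2)·(10-(15/2))·(10-2·(15/2))·((15/2)+2·10)+(15/2)²·(10-(15/2))²)/(120·10·1000) = 123/10240 rad
Load 4 — applied couple M₀=5 kN·m at a=5 m (b=L-a=5):
  θ_4 = (R_Ax²/2 - M_Ax - M₀(x-a))/EI  [x>a] with R_A=3/4, M_A=5/4 = ((3/4)·(15/2)²/2 - (5/4)·(15/2) - 5·((15/2)-5))/1000 = -1/1280 rad
Superposition: θ = Σ θ_i = 953/30720 rad ≈ 0.031022 rad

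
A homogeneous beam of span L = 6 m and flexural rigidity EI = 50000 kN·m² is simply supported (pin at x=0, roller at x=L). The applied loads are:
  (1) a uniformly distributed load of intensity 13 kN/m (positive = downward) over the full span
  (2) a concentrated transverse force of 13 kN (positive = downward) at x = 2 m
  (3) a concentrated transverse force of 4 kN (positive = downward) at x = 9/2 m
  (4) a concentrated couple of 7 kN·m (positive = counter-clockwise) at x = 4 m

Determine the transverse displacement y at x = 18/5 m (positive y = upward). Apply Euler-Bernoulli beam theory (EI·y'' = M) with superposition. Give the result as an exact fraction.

Load 1 — uniform load w=13 kN/m over full span:
  y_1 = -wx(L³-2Lx²+x³)/(24EI) = -13·(18/5)·(6³-2·6·(18/5)²+(18/5)³)/(24·50000) = -32643/7812500 m
Load 2 — point force P=13 kN at a=2 m (b=L-a=4):
  y_2 = -Pa(L-x)(2Lx-a²-x²)/(6LEI)  [x>a] = -13·2·(6-(18/5))·(2·6·(18/5)-2²-(18/5)²)/(6·6·50000) = -1066/1171875 m
Load 3 — point force P=4 kN at a=9/2 m (b=L-a=3/2):
  y_3 = -Pbx(L²-b²-x²)/(6LEI)  [x≤a] = -4·(3/2)·(18/5)·(6²-(3/2)²-(18/5)²)/(6·6·50000) = -6237/25000000 m
Load 4 — applied couple M₀=7 kN·m at a=4 m (b=L-a=2):
  y_4 = (M₀x³/(6L)+C₁x)/EI  [x≤a] with C₁=M₀(3b²-L²)/(6L)=-14/3 = (7·(18/5)³/(6·6)+(-14/3)·(18/5))/50000 = -483/3125000 m
Superposition: y = Σ y_i = -2059499/375000000 m ≈ -0.005492 m

y(18/5) = -2059499/375000000 m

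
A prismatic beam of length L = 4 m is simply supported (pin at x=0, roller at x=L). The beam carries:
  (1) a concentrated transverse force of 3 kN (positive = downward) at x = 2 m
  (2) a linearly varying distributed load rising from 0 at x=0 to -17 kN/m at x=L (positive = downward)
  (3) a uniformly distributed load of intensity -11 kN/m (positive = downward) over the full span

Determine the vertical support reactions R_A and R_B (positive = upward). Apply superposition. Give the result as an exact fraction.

R_A = -191/6 kN, R_B = -259/6 kN

Load 1 — point force P=3 kN at a=2 m (b=L-a=2):
  R_A = Pb/L = 3·2/4 = 3/2 kN
  R_B = Pa/L = 3·2/4 = 3/2 kN
Load 2 — triangular load w₀=-17 kN/m (0→w₀ over full span):
  R_A = w₀L/6 = (-17)·4/6 = -34/3 kN
  R_B = w₀L/3 = (-17)·4/3 = -68/3 kN
Load 3 — uniform load w=-11 kN/m over full span:
  R_A = wL/2 = (-11)·4/2 = -22 kN
  R_B = wL/2 = (-11)·4/2 = -22 kN
Superposition: R_A = -191/6 kN, R_B = -259/6 kN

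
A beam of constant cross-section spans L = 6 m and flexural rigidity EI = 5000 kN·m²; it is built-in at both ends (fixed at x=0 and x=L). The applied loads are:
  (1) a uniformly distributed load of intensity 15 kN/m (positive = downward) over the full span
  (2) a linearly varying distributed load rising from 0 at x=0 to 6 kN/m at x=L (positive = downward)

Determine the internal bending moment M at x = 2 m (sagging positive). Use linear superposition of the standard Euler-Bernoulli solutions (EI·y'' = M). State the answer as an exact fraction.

M(2) = 259/15 kN·m

Load 1 — uniform load w=15 kN/m over full span:
  M_1 = wLx/2 - wL²/12 - wx²/2 = 15·6·2/2 - 15·6²/12 - 15·2²/2 = 15 kN·m
Load 2 — triangular load w₀=6 kN/m (0→w₀ over full span):
  M_2 = 3w₀Lx/20 - w₀L²/30 - w₀x³/(6L) = 3·6·6·2/20 - 6·6²/30 - 6·2³/(6·6) = 34/15 kN·m
Superposition: M = Σ M_i = 259/15 kN·m ≈ 17.266667 kN·m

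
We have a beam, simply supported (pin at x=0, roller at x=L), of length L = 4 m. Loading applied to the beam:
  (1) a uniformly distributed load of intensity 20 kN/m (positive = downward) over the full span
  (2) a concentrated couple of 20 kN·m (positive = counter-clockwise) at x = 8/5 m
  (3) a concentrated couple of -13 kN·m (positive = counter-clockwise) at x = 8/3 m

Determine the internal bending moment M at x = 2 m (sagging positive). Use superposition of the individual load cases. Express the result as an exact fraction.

Load 1 — uniform load w=20 kN/m over full span:
  M_1 = wx(L-x)/2 = 20·2·(4-2)/2 = 40 kN·m
Load 2 — applied couple M₀=20 kN·m at a=8/5 m (b=L-a=12/5):
  M_2 = M₀x/L - M₀  [x>a] = 20·2/4 - 20 = -10 kN·m
Load 3 — applied couple M₀=-13 kN·m at a=8/3 m (b=L-a=4/3):
  M_3 = M₀x/L  [x≤a] = (-13)·2/4 = -13/2 kN·m
Superposition: M = Σ M_i = 47/2 kN·m ≈ 23.500000 kN·m

M(2) = 47/2 kN·m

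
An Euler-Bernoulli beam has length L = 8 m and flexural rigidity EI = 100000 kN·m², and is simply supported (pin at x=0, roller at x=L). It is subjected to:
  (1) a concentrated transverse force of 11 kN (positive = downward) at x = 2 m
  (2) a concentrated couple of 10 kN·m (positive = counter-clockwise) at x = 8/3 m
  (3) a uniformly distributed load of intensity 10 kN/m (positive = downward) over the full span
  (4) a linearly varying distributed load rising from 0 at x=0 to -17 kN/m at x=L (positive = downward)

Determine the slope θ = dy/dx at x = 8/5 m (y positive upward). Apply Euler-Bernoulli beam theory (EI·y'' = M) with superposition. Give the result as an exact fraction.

θ(8/5) = -562997/1125000000 rad

Load 1 — point force P=11 kN at a=2 m (b=L-a=6):
  θ_1 = -Pb(L²-b²-3x²)/(6LEI)  [x≤a] = -11·6·(8²-6²-3·(8/5)²)/(6·8·100000) = -1397/5000000 rad
Load 2 — applied couple M₀=10 kN·m at a=8/3 m (b=L-a=16/3):
  θ_2 = (M₀x²/(2L)+C₁)/EI  [x≤a] with C₁=M₀(3b²-L²)/(6L)=40/9 = (10·(8/5)²/(2·8)+(40/9))/100000 = 17/281250 rad
Load 3 — uniform load w=10 kN/m over full span:
  θ_3 = -w(L³-6Lx²+4x³)/(24EI) = -10·(8³-6·8·(8/5)²+4·(8/5)³)/(24·100000) = -132/78125 rad
Load 4 — triangular load w₀=-17 kN/m (0→w₀ over full span):
  θ_4 = -w₀(7L⁴-30L²x²+15x⁴)/(360LEI) = -(-17)·(7·8⁴-30·8²·(8/5)²+15·(8/5)⁴)/(360·8·100000) = 24752/17578125 rad
Superposition: θ = Σ θ_i = -562997/1125000000 rad ≈ -0.000500 rad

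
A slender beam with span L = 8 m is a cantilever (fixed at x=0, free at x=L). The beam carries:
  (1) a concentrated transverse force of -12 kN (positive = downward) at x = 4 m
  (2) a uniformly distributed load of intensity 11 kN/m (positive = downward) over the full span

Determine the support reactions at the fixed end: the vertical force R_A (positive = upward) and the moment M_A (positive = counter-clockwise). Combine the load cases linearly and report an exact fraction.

Load 1 — point force P=-12 kN at a=4 m (b=L-a=4):
  R_A = P = (-12) = -12 kN
  M_A = Pa = (-12)·4 = -48 kN·m
Load 2 — uniform load w=11 kN/m over full span:
  R_A = wL = 11·8 = 88 kN
  M_A = wL²/2 = 11·8²/2 = 352 kN·m
Superposition: R_A = 76 kN, M_A = 304 kN·m

R_A = 76 kN, M_A = 304 kN·m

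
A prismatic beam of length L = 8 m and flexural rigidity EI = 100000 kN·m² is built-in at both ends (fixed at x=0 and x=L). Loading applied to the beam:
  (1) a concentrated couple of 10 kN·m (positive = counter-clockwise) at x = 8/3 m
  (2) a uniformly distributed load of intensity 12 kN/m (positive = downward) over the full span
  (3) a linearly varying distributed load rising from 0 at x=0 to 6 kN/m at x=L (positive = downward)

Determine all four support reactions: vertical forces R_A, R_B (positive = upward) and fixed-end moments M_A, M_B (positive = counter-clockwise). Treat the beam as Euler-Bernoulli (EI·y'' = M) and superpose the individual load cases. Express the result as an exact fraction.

Load 1 — applied couple M₀=10 kN·m at a=8/3 m (b=L-a=16/3):
  R_A = 6M₀ab/L³ = 6·10·(8/3)·(16/3)/8³ = 5/3 kN
  M_A = M₀b(2a-b)/L² = 10·(16/3)·(2·(8/3)-(16/3))/8² = 0 kN·m
  R_B = -6M₀ab/L³ = -6·10·(8/3)·(16/3)/8³ = -5/3 kN
  M_B = M₀a(2b-a)/L² = 10·(8/3)·(2·(16/3)-(8/3))/8² = 10/3 kN·m
Load 2 — uniform load w=12 kN/m over full span:
  R_A = wL/2 = 12·8/2 = 48 kN
  M_A = wL²/12 = 12·8²/12 = 64 kN·m
  R_B = wL/2 = 12·8/2 = 48 kN
  M_B = -wL²/12 = -12·8²/12 = -64 kN·m
Load 3 — triangular load w₀=6 kN/m (0→w₀ over full span):
  R_A = 3w₀L/20 = 3·6·8/20 = 36/5 kN
  M_A = w₀L²/30 = 6·8²/30 = 64/5 kN·m
  R_B = 7w₀L/20 = 7·6·8/20 = 84/5 kN
  M_B = -w₀L²/20 = -6·8²/20 = -96/5 kN·m
Superposition: R_A = 853/15 kN, M_A = 384/5 kN·m, R_B = 947/15 kN, M_B = -1198/15 kN·m

R_A = 853/15 kN, M_A = 384/5 kN·m, R_B = 947/15 kN, M_B = -1198/15 kN·m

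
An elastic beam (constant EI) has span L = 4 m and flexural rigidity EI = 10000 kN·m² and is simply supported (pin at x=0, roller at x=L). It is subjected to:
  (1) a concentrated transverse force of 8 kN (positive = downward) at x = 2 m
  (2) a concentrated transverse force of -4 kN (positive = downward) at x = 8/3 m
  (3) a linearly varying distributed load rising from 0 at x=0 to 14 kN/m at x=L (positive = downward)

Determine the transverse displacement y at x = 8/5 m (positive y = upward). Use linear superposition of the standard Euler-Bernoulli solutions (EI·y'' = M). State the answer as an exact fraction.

y(8/5) = -2193692/791015625 m

Load 1 — point force P=8 kN at a=2 m (b=L-a=2):
  y_1 = -Pbx(L²-b²-x²)/(6LEI)  [x≤a] = -8·2·(8/5)·(4²-2²-(8/5)²)/(6·4·10000) = -236/234375 m
Load 2 — point force P=-4 kN at a=8/3 m (b=L-a=4/3):
  y_2 = -Pbx(L²-b²-x²)/(6LEI)  [x≤a] = -(-4)·(4/3)·(8/5)·(4²-(4/3)²-(8/5)²)/(6·4·10000) = 2624/6328125 m
Load 3 — triangular load w₀=14 kN/m (0→w₀ over full span):
  y_3 = -w₀x(7L⁴-10L²x²+3x⁴)/(360LEI) = -14·(8/5)·(7·4⁴-10·4²·(8/5)²+3·(8/5)⁴)/(360·4·10000) = -63896/29296875 m
Superposition: y = Σ y_i = -2193692/791015625 m ≈ -0.002773 m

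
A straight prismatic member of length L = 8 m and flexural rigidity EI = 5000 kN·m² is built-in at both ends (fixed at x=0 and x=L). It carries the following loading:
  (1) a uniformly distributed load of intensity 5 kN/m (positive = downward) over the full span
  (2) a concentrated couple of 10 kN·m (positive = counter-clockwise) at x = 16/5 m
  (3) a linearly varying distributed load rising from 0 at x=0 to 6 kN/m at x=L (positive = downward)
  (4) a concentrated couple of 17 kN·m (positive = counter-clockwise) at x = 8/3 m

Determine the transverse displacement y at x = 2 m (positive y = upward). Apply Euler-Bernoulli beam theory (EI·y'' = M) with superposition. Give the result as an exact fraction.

Load 1 — uniform load w=5 kN/m over full span:
  y_1 = -wx²(L-x)²/(24EI) = -5·2²·(8-2)²/(24·5000) = -3/500 m
Load 2 — applied couple M₀=10 kN·m at a=16/5 m (b=L-a=24/5):
  y_2 = (R_Ax³/6 - M_Ax²/2)/EI  [x≤a] with R_A=9/5, M_A=6/5 = ((9/5)·2³/6 - (6/5)·2²/2)/5000 = 0 m
Load 3 — triangular load w₀=6 kN/m (0→w₀ over full span):
  y_3 = -w₀x²(L-x)²(x+2L)/(120LEI) = -6·2²·(8-2)²·(2+2·8)/(120·8·5000) = -81/25000 m
Load 4 — applied couple M₀=17 kN·m at a=8/3 m (b=L-a=16/3):
  y_4 = (R_Ax³/6 - M_Ax²/2)/EI  [x≤a] with R_A=17/6, M_A=0 = ((17/6)·2³/6 - 0·2²/2)/5000 = 17/22500 m
Superposition: y = Σ y_i = -1909/225000 m ≈ -0.008484 m

y(2) = -1909/225000 m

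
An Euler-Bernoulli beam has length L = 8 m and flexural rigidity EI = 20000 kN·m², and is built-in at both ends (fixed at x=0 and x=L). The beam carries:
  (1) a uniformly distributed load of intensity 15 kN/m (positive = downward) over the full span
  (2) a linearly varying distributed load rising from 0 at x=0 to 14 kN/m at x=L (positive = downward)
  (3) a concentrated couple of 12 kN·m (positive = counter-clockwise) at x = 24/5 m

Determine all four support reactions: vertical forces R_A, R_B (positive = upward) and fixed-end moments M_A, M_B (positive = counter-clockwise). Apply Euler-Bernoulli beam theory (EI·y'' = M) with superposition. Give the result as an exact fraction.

Load 1 — uniform load w=15 kN/m over full span:
  R_A = wL/2 = 15·8/2 = 60 kN
  M_A = wL²/12 = 15·8²/12 = 80 kN·m
  R_B = wL/2 = 15·8/2 = 60 kN
  M_B = -wL²/12 = -15·8²/12 = -80 kN·m
Load 2 — triangular load w₀=14 kN/m (0→w₀ over full span):
  R_A = 3w₀L/20 = 3·14·8/20 = 84/5 kN
  M_A = w₀L²/30 = 14·8²/30 = 448/15 kN·m
  R_B = 7w₀L/20 = 7·14·8/20 = 196/5 kN
  M_B = -w₀L²/20 = -14·8²/20 = -224/5 kN·m
Load 3 — applied couple M₀=12 kN·m at a=24/5 m (b=L-a=16/5):
  R_A = 6M₀ab/L³ = 6·12·(24/5)·(16/5)/8³ = 54/25 kN
  M_A = M₀b(2a-b)/L² = 12·(16/5)·(2·(24/5)-(16/5))/8² = 96/25 kN·m
  R_B = -6M₀ab/L³ = -6·12·(24/5)·(16/5)/8³ = -54/25 kN
  M_B = M₀a(2b-a)/L² = 12·(24/5)·(2·(16/5)-(24/5))/8² = 36/25 kN·m
Superposition: R_A = 1974/25 kN, M_A = 8528/75 kN·m, R_B = 2426/25 kN, M_B = -3084/25 kN·m

R_A = 1974/25 kN, M_A = 8528/75 kN·m, R_B = 2426/25 kN, M_B = -3084/25 kN·m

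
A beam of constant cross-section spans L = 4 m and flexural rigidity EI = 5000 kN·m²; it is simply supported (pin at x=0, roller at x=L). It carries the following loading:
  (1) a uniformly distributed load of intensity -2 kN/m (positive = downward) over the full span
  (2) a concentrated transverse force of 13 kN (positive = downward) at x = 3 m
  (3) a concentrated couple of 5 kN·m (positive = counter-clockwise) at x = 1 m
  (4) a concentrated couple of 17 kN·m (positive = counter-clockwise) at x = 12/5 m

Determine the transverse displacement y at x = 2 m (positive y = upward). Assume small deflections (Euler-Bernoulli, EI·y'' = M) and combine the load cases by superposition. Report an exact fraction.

y(2) = -381/250000 m

Load 1 — uniform load w=-2 kN/m over full span:
  y_1 = -wx(L³-2Lx²+x³)/(24EI) = -(-2)·2·(4³-2·4·2²+2³)/(24·5000) = 1/750 m
Load 2 — point force P=13 kN at a=3 m (b=L-a=1):
  y_2 = -Pbx(L²-b²-x²)/(6LEI)  [x≤a] = -13·1·2·(4²-1²-2²)/(6·4·5000) = -143/60000 m
Load 3 — applied couple M₀=5 kN·m at a=1 m (b=L-a=3):
  y_3 = (M₀x³/(6L)-M₀(x-a)²/2+C₁x)/EI  [x>a] with C₁=M₀(3b²-L²)/(6L)=55/24 = (5·2³/(6·4)-5·(2-1)²/2+(55/24)·2)/5000 = 3/4000 m
Load 4 — applied couple M₀=17 kN·m at a=12/5 m (b=L-a=8/5):
  y_4 = (M₀x³/(6L)+C₁x)/EI  [x≤a] with C₁=M₀(3b²-L²)/(6L)=-442/75 = (17·2³/(6·4)+(-442/75)·2)/5000 = -153/125000 m
Superposition: y = Σ y_i = -381/250000 m ≈ -0.001524 m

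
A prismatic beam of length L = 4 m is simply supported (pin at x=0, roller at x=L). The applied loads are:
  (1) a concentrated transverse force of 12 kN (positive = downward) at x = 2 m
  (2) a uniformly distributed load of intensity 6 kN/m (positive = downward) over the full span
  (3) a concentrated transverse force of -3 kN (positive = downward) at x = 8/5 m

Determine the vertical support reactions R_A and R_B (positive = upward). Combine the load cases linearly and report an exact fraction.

R_A = 81/5 kN, R_B = 84/5 kN

Load 1 — point force P=12 kN at a=2 m (b=L-a=2):
  R_A = Pb/L = 12·2/4 = 6 kN
  R_B = Pa/L = 12·2/4 = 6 kN
Load 2 — uniform load w=6 kN/m over full span:
  R_A = wL/2 = 6·4/2 = 12 kN
  R_B = wL/2 = 6·4/2 = 12 kN
Load 3 — point force P=-3 kN at a=8/5 m (b=L-a=12/5):
  R_A = Pb/L = (-3)·(12/5)/4 = -9/5 kN
  R_B = Pa/L = (-3)·(8/5)/4 = -6/5 kN
Superposition: R_A = 81/5 kN, R_B = 84/5 kN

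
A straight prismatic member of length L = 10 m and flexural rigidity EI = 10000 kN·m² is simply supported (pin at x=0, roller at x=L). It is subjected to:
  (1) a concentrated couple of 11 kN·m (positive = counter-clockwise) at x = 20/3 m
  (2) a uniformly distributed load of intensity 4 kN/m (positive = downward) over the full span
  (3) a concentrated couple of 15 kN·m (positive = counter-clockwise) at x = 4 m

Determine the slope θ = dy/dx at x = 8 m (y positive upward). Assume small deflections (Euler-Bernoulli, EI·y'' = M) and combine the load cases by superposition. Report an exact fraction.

Load 1 — applied couple M₀=11 kN·m at a=20/3 m (b=L-a=10/3):
  θ_1 = (M₀x²/(2L)-M₀(x-a)+C₁)/EI  [x>a] with C₁=M₀(3b²-L²)/(6L)=-110/9 = (11·8²/(2·10)-11·(8-(20/3))+(-110/9))/10000 = 187/225000 rad
Load 2 — uniform load w=4 kN/m over full span:
  θ_2 = -w(L³-6Lx²+4x³)/(24EI) = -4·(10³-6·10·8²+4·8³)/(24·10000) = 33/2500 rad
Load 3 — applied couple M₀=15 kN·m at a=4 m (b=L-a=6):
  θ_3 = (M₀x²/(2L)-M₀(x-a)+C₁)/EI  [x>a] with C₁=M₀(3b²-L²)/(6L)=2 = (15·8²/(2·10)-15·(8-4)+2)/10000 = -1/1000 rad
Superposition: θ = Σ θ_i = 733/56250 rad ≈ 0.013031 rad

θ(8) = 733/56250 rad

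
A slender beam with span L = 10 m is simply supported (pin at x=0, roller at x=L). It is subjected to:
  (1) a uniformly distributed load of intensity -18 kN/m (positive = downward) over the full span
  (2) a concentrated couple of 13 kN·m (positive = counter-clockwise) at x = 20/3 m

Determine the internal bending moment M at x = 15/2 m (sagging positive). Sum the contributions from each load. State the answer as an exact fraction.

M(15/2) = -172 kN·m

Load 1 — uniform load w=-18 kN/m over full span:
  M_1 = wx(L-x)/2 = (-18)·(15/2)·(10-(15/2))/2 = -675/4 kN·m
Load 2 — applied couple M₀=13 kN·m at a=20/3 m (b=L-a=10/3):
  M_2 = M₀x/L - M₀  [x>a] = 13·(15/2)/10 - 13 = -13/4 kN·m
Superposition: M = Σ M_i = -172 kN·m ≈ -172.000000 kN·m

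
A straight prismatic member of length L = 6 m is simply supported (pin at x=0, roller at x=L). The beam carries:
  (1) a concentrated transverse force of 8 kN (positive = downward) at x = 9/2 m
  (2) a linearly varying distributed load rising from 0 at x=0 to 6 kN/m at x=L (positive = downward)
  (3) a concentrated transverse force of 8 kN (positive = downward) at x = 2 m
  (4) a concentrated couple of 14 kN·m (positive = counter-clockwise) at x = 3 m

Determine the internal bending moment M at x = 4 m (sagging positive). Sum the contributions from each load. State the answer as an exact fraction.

Load 1 — point force P=8 kN at a=9/2 m (b=L-a=3/2):
  M_1 = Pbx/L  [x≤a] = 8·(3/2)·4/6 = 8 kN·m
Load 2 — triangular load w₀=6 kN/m (0→w₀ over full span):
  M_2 = w₀Lx/6 - w₀x³/(6L) = 6·6·4/6 - 6·4³/(6·6) = 40/3 kN·m
Load 3 — point force P=8 kN at a=2 m (b=L-a=4):
  M_3 = Pa(L-x)/L  [x>a] = 8·2·(6-4)/6 = 16/3 kN·m
Load 4 — applied couple M₀=14 kN·m at a=3 m (b=L-a=3):
  M_4 = M₀x/L - M₀  [x>a] = 14·4/6 - 14 = -14/3 kN·m
Superposition: M = Σ M_i = 22 kN·m ≈ 22.000000 kN·m

M(4) = 22 kN·m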